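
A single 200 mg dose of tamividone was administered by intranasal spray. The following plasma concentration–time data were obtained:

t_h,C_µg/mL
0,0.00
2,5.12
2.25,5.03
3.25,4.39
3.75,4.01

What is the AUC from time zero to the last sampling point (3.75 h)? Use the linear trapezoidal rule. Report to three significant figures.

Trapezoidal AUC_0→3.75:
  [0→2]: (0.00+5.12)/2 × 2 = 5.12
  [2→2.25]: (5.12+5.03)/2 × 0.25 = 1.26875
  [2.25→3.25]: (5.03+4.39)/2 × 1 = 4.71
  [3.25→3.75]: (4.39+4.01)/2 × 0.5 = 2.1
  Sum = 13.19875 µg/mL·h

AUC = 13.2 µg/mL·h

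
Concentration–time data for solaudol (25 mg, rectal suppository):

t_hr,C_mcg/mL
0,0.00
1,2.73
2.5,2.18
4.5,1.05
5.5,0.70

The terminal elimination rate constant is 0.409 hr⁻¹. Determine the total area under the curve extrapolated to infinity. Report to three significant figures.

Trapezoidal AUC_0→5.5:
  [0→1]: (0.00+2.73)/2 × 1 = 1.365
  [1→2.5]: (2.73+2.18)/2 × 1.5 = 3.6825
  [2.5→4.5]: (2.18+1.05)/2 × 2 = 3.23
  [4.5→5.5]: (1.05+0.70)/2 × 1 = 0.875
  Sum = 9.1525 mcg/mL·hr
Extrapolated tail: C_last / k_e = 0.70 / 0.409 = 1.711
AUC_0→∞ = 9.1525 + 1.711 = 10.8635 mcg/mL·hr

AUC = 10.9 mcg/mL·hr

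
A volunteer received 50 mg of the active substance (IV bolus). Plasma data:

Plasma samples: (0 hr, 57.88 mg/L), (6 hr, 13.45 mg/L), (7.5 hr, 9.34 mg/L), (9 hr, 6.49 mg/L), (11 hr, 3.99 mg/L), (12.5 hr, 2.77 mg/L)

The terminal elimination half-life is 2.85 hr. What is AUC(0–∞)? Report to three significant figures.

AUC = 270 mg/L·hr

Trapezoidal AUC_0→12.5:
  [0→6]: (57.88+13.45)/2 × 6 = 213.99
  [6→7.5]: (13.45+9.34)/2 × 1.5 = 17.0925
  [7.5→9]: (9.34+6.49)/2 × 1.5 = 11.8725
  [9→11]: (6.49+3.99)/2 × 2 = 10.48
  [11→12.5]: (3.99+2.77)/2 × 1.5 = 5.07
  Sum = 258.505 mg/L·hr
k_e = ln2 / t½ = 0.693147 / 2.85 = 0.2432 hr^-1
Extrapolated tail: C_last / k_e = 2.77 / 0.2432 = 11.390
AUC_0→∞ = 258.505 + 11.390 = 269.895 mg/L·hr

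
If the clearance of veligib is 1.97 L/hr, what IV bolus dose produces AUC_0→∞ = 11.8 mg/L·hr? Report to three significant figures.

Dose_iv = CL × AUC_0→∞
     = 1.97 × 11.8 = 23.246 mg

Dose = 23.2 mg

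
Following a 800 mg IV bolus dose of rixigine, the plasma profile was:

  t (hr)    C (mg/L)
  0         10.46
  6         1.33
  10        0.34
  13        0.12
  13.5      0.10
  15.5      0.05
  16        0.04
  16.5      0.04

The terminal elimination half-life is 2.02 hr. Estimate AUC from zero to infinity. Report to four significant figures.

AUC = 39.76 mg/L·hr

Trapezoidal AUC_0→16.5:
  [0→6]: (10.46+1.33)/2 × 6 = 35.37
  [6→10]: (1.33+0.34)/2 × 4 = 3.34
  [10→13]: (0.34+0.12)/2 × 3 = 0.69
  [13→13.5]: (0.12+0.10)/2 × 0.5 = 0.055
  [13.5→15.5]: (0.10+0.05)/2 × 2 = 0.15
  [15.5→16]: (0.05+0.04)/2 × 0.5 = 0.0225
  [16→16.5]: (0.04+0.04)/2 × 0.5 = 0.02
  Sum = 39.6475 mg/L·hr
k_e = ln2 / t½ = 0.693147 / 2.02 = 0.3431 hr^-1
Extrapolated tail: C_last / k_e = 0.04 / 0.3431 = 0.117
AUC_0→∞ = 39.6475 + 0.117 = 39.7645 mg/L·hr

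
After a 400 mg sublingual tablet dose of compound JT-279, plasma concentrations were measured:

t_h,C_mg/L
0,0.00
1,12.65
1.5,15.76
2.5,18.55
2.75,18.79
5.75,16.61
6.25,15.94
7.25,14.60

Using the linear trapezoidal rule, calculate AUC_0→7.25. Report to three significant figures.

AUC = 112 mg/L·h

Trapezoidal AUC_0→7.25:
  [0→1]: (0.00+12.65)/2 × 1 = 6.325
  [1→1.5]: (12.65+15.76)/2 × 0.5 = 7.1025
  [1.5→2.5]: (15.76+18.55)/2 × 1 = 17.155
  [2.5→2.75]: (18.55+18.79)/2 × 0.25 = 4.6675
  [2.75→5.75]: (18.79+16.61)/2 × 3 = 53.1
  [5.75→6.25]: (16.61+15.94)/2 × 0.5 = 8.1375
  [6.25→7.25]: (15.94+14.60)/2 × 1 = 15.27
  Sum = 111.7575 mg/L·h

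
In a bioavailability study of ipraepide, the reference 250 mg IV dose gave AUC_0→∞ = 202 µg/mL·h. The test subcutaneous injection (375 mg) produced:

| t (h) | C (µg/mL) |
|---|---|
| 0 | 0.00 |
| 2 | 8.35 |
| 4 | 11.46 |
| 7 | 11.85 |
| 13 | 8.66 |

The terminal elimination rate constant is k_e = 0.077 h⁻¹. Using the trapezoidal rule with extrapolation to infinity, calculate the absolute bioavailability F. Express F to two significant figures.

Trapezoidal AUC_0→13 (subcutaneous injection):
  [0→2]: (0.00+8.35)/2 × 2 = 8.35
  [2→4]: (8.35+11.46)/2 × 2 = 19.81
  [4→7]: (11.46+11.85)/2 × 3 = 34.965
  [7→13]: (11.85+8.66)/2 × 6 = 61.53
  Sum = 124.655 µg/mL·h
Tail: C_last/k_e = 8.66/0.077 = 112.468
AUC_0→∞ (subcutaneous injection) = 124.655 + 112.468 = 237.123 µg/mL·h
F = (AUC_ev/D_ev)/(AUC_iv/D_iv) = (237.123/375)/(202/250) = 0.632328/0.808 = 0.7826

F = 0.78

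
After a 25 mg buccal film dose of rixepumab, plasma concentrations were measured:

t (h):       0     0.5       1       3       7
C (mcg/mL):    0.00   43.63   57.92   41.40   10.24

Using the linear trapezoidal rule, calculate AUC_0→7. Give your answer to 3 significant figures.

AUC = 239 mcg/mL·h

Trapezoidal AUC_0→7:
  [0→0.5]: (0.00+43.63)/2 × 0.5 = 10.9075
  [0.5→1]: (43.63+57.92)/2 × 0.5 = 25.3875
  [1→3]: (57.92+41.40)/2 × 2 = 99.32
  [3→7]: (41.40+10.24)/2 × 4 = 103.28
  Sum = 238.895 mcg/mL·h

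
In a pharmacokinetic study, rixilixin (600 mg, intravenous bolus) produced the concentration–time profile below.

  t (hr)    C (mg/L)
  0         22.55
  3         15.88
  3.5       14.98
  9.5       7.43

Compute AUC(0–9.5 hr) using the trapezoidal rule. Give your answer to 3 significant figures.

Trapezoidal AUC_0→9.5:
  [0→3]: (22.55+15.88)/2 × 3 = 57.645
  [3→3.5]: (15.88+14.98)/2 × 0.5 = 7.715
  [3.5→9.5]: (14.98+7.43)/2 × 6 = 67.23
  Sum = 132.59 mg/L·hr

AUC = 133 mg/L·hr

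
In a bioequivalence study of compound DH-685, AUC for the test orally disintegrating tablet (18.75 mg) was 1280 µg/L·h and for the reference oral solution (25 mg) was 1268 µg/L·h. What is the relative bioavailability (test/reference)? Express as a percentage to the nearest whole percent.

F_rel = (AUC_test/D_test) / (AUC_ref/D_ref)
      = (1280/18.75) / (1268/25)
      = 68.2667 / 50.72 = 1.3460 = 134.60%

F_rel = 135%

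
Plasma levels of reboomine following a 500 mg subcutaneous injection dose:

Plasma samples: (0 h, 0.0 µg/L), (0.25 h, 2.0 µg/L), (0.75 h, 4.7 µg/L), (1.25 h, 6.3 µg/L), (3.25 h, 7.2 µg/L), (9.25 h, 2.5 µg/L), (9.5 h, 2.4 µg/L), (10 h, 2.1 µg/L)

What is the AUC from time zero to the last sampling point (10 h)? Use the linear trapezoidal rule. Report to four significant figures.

Trapezoidal AUC_0→10:
  [0→0.25]: (0.0+2.0)/2 × 0.25 = 0.25
  [0.25→0.75]: (2.0+4.7)/2 × 0.5 = 1.675
  [0.75→1.25]: (4.7+6.3)/2 × 0.5 = 2.75
  [1.25→3.25]: (6.3+7.2)/2 × 2 = 13.5
  [3.25→9.25]: (7.2+2.5)/2 × 6 = 29.1
  [9.25→9.5]: (2.5+2.4)/2 × 0.25 = 0.6125
  [9.5→10]: (2.4+2.1)/2 × 0.5 = 1.125
  Sum = 49.0125 µg/L·h

AUC = 49.01 µg/L·h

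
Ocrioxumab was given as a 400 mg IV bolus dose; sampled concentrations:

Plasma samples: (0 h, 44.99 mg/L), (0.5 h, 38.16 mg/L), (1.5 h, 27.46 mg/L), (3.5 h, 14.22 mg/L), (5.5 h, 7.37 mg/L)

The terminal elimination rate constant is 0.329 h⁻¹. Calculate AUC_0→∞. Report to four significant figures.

AUC = 139.3 mg/L·h

Trapezoidal AUC_0→5.5:
  [0→0.5]: (44.99+38.16)/2 × 0.5 = 20.7875
  [0.5→1.5]: (38.16+27.46)/2 × 1 = 32.81
  [1.5→3.5]: (27.46+14.22)/2 × 2 = 41.68
  [3.5→5.5]: (14.22+7.37)/2 × 2 = 21.59
  Sum = 116.8675 mg/L·h
Extrapolated tail: C_last / k_e = 7.37 / 0.329 = 22.401
AUC_0→∞ = 116.8675 + 22.401 = 139.2685 mg/L·h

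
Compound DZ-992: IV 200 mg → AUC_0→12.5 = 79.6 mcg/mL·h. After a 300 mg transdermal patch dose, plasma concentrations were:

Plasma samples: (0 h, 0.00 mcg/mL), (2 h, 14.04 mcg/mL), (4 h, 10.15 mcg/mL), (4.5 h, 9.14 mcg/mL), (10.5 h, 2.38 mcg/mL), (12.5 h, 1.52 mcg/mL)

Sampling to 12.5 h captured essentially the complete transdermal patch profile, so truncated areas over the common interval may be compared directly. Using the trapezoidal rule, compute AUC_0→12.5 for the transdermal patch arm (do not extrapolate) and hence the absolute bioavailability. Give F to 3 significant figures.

F = 0.683

Trapezoidal AUC_0→12.5 (transdermal patch):
  [0→2]: (0.00+14.04)/2 × 2 = 14.04
  [2→4]: (14.04+10.15)/2 × 2 = 24.19
  [4→4.5]: (10.15+9.14)/2 × 0.5 = 4.8225
  [4.5→10.5]: (9.14+2.38)/2 × 6 = 34.56
  [10.5→12.5]: (2.38+1.52)/2 × 2 = 3.9
  Sum = 81.5125 mcg/mL·h
F = (AUC_ev/D_ev)/(AUC_iv/D_iv) = (81.5125/300)/(79.6/200) = 0.271708/0.398 = 0.6827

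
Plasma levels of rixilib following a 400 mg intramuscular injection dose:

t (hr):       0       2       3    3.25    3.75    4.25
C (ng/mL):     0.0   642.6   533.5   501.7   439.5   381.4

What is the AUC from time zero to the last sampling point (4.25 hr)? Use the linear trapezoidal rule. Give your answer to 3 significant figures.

AUC = 1800 ng/mL·hr

Trapezoidal AUC_0→4.25:
  [0→2]: (0.0+642.6)/2 × 2 = 642.6
  [2→3]: (642.6+533.5)/2 × 1 = 588.05
  [3→3.25]: (533.5+501.7)/2 × 0.25 = 129.4
  [3.25→3.75]: (501.7+439.5)/2 × 0.5 = 235.3
  [3.75→4.25]: (439.5+381.4)/2 × 0.5 = 205.225
  Sum = 1800.575 ng/mL·hr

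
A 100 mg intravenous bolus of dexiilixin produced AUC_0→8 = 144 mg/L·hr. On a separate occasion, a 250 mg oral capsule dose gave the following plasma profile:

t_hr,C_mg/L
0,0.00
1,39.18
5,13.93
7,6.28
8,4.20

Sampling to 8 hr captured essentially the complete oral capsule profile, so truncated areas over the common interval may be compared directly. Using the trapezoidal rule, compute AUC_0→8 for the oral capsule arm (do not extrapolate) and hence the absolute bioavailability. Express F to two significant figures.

Trapezoidal AUC_0→8 (oral capsule):
  [0→1]: (0.00+39.18)/2 × 1 = 19.59
  [1→5]: (39.18+13.93)/2 × 4 = 106.22
  [5→7]: (13.93+6.28)/2 × 2 = 20.21
  [7→8]: (6.28+4.20)/2 × 1 = 5.24
  Sum = 151.26 mg/L·hr
F = (AUC_ev/D_ev)/(AUC_iv/D_iv) = (151.26/250)/(144/100) = 0.60504/1.44 = 0.4202

F = 0.42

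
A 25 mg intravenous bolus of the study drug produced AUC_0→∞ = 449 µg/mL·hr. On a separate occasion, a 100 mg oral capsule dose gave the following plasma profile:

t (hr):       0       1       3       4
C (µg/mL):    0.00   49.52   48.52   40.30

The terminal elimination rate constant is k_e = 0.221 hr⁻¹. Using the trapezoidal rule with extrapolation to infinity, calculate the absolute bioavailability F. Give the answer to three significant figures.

F = 0.195

Trapezoidal AUC_0→4 (oral capsule):
  [0→1]: (0.00+49.52)/2 × 1 = 24.76
  [1→3]: (49.52+48.52)/2 × 2 = 98.04
  [3→4]: (48.52+40.30)/2 × 1 = 44.41
  Sum = 167.21 µg/mL·hr
Tail: C_last/k_e = 40.30/0.221 = 182.353
AUC_0→∞ (oral capsule) = 167.21 + 182.353 = 349.563 µg/mL·hr
F = (AUC_ev/D_ev)/(AUC_iv/D_iv) = (349.563/100)/(449/25) = 3.49563/17.96 = 0.1946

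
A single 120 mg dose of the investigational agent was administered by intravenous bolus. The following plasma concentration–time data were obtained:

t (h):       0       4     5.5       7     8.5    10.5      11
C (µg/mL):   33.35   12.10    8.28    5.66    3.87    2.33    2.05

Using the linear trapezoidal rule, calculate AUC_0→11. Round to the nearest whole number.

Trapezoidal AUC_0→11:
  [0→4]: (33.35+12.10)/2 × 4 = 90.9
  [4→5.5]: (12.10+8.28)/2 × 1.5 = 15.285
  [5.5→7]: (8.28+5.66)/2 × 1.5 = 10.455
  [7→8.5]: (5.66+3.87)/2 × 1.5 = 7.1475
  [8.5→10.5]: (3.87+2.33)/2 × 2 = 6.2
  [10.5→11]: (2.33+2.05)/2 × 0.5 = 1.095
  Sum = 131.0825 µg/mL·h

AUC = 131 µg/mL·h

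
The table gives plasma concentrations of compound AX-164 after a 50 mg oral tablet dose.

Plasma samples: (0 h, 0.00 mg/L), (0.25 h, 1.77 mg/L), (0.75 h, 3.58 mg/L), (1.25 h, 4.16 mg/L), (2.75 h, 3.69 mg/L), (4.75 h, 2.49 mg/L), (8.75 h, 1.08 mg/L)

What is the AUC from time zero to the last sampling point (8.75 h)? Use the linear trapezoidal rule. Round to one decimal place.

Trapezoidal AUC_0→8.75:
  [0→0.25]: (0.00+1.77)/2 × 0.25 = 0.22125
  [0.25→0.75]: (1.77+3.58)/2 × 0.5 = 1.3375
  [0.75→1.25]: (3.58+4.16)/2 × 0.5 = 1.935
  [1.25→2.75]: (4.16+3.69)/2 × 1.5 = 5.8875
  [2.75→4.75]: (3.69+2.49)/2 × 2 = 6.18
  [4.75→8.75]: (2.49+1.08)/2 × 4 = 7.14
  Sum = 22.70125 mg/L·h

AUC = 22.7 mg/L·h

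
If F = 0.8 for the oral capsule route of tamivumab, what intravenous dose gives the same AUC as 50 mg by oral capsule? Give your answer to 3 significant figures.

Systemic exposure from an extravascular dose = F × D_ev, so the equivalent IV dose is F × D_ev.
D_iv = F × D_ev = 0.8 × 50 = 40 mg

D_iv = 40.0 mg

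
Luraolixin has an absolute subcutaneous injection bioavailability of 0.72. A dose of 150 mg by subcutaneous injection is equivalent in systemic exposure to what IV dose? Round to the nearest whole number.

Systemic exposure from an extravascular dose = F × D_ev, so the equivalent IV dose is F × D_ev.
D_iv = F × D_ev = 0.72 × 150 = 108 mg

D_iv = 108 mg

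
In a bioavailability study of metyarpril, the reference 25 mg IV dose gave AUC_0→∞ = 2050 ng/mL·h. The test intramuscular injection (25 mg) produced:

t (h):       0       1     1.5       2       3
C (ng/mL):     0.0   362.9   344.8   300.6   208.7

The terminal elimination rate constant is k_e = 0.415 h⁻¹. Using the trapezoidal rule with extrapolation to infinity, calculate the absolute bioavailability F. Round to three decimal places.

Trapezoidal AUC_0→3 (intramuscular injection):
  [0→1]: (0.0+362.9)/2 × 1 = 181.45
  [1→1.5]: (362.9+344.8)/2 × 0.5 = 176.925
  [1.5→2]: (344.8+300.6)/2 × 0.5 = 161.35
  [2→3]: (300.6+208.7)/2 × 1 = 254.65
  Sum = 774.375 ng/mL·h
Tail: C_last/k_e = 208.7/0.415 = 502.892
AUC_0→∞ (intramuscular injection) = 774.375 + 502.892 = 1277.267 ng/mL·h
F = (AUC_ev/D_ev)/(AUC_iv/D_iv) = (1277.267/25)/(2050/25) = 51.09068/82 = 0.6231

F = 0.623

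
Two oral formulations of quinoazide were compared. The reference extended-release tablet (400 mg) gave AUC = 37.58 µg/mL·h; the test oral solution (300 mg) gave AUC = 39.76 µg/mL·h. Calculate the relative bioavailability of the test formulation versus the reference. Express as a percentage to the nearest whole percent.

F_rel = (AUC_test/D_test) / (AUC_ref/D_ref)
      = (39.76/300) / (37.58/400)
      = 0.132533 / 0.09395 = 1.4107 = 141.07%

F_rel = 141%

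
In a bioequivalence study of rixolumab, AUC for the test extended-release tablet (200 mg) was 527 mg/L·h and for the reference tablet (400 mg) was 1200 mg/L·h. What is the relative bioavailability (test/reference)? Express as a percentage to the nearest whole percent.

F_rel = (AUC_test/D_test) / (AUC_ref/D_ref)
      = (527/200) / (1200/400)
      = 2.635 / 3 = 0.8783 = 87.83%

F_rel = 88%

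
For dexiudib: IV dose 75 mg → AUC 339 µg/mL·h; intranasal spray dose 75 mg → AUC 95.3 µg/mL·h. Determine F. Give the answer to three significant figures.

F = 0.281

F = (AUC_ev / D_ev) / (AUC_iv / D_iv)
  = (95.3/75) / (339/75)
  = 1.27067 / 4.52 = 0.2811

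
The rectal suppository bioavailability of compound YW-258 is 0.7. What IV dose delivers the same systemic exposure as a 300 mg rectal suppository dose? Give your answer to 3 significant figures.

Systemic exposure from an extravascular dose = F × D_ev, so the equivalent IV dose is F × D_ev.
D_iv = F × D_ev = 0.7 × 300 = 210 mg

D_iv = 210 mg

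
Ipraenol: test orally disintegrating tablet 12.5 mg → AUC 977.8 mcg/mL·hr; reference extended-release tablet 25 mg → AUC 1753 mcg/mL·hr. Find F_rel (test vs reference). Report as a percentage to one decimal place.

F_rel = 111.6%

F_rel = (AUC_test/D_test) / (AUC_ref/D_ref)
      = (977.8/12.5) / (1753/25)
      = 78.224 / 70.12 = 1.1156 = 111.56%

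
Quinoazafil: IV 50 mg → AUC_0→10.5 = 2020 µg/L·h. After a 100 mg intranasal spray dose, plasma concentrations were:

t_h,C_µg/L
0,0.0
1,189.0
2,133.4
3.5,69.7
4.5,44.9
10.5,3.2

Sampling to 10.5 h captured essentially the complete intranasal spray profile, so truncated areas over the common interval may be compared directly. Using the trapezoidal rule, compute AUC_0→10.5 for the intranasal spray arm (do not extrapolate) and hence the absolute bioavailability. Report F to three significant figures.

F = 0.151

Trapezoidal AUC_0→10.5 (intranasal spray):
  [0→1]: (0.0+189.0)/2 × 1 = 94.5
  [1→2]: (189.0+133.4)/2 × 1 = 161.2
  [2→3.5]: (133.4+69.7)/2 × 1.5 = 152.325
  [3.5→4.5]: (69.7+44.9)/2 × 1 = 57.3
  [4.5→10.5]: (44.9+3.2)/2 × 6 = 144.3
  Sum = 609.625 µg/L·h
F = (AUC_ev/D_ev)/(AUC_iv/D_iv) = (609.625/100)/(2020/50) = 6.09625/40.4 = 0.1509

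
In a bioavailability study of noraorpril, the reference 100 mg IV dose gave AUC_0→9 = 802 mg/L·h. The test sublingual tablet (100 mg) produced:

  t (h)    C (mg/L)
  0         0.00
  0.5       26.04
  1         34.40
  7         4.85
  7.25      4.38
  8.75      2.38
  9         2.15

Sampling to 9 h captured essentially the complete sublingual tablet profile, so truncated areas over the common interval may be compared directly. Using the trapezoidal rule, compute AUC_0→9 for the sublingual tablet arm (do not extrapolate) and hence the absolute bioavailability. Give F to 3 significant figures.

F = 0.182

Trapezoidal AUC_0→9 (sublingual tablet):
  [0→0.5]: (0.00+26.04)/2 × 0.5 = 6.51
  [0.5→1]: (26.04+34.40)/2 × 0.5 = 15.11
  [1→7]: (34.40+4.85)/2 × 6 = 117.75
  [7→7.25]: (4.85+4.38)/2 × 0.25 = 1.15375
  [7.25→8.75]: (4.38+2.38)/2 × 1.5 = 5.07
  [8.75→9]: (2.38+2.15)/2 × 0.25 = 0.56625
  Sum = 146.16 mg/L·h
F = (AUC_ev/D_ev)/(AUC_iv/D_iv) = (146.16/100)/(802/100) = 1.4616/8.02 = 0.1822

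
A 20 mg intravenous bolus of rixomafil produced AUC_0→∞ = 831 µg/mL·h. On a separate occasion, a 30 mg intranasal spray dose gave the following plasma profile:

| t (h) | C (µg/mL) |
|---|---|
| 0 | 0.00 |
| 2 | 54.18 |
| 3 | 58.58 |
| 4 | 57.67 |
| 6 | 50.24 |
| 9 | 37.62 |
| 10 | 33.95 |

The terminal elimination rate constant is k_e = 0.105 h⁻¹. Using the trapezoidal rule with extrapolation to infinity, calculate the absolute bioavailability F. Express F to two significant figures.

F = 0.62

Trapezoidal AUC_0→10 (intranasal spray):
  [0→2]: (0.00+54.18)/2 × 2 = 54.18
  [2→3]: (54.18+58.58)/2 × 1 = 56.38
  [3→4]: (58.58+57.67)/2 × 1 = 58.125
  [4→6]: (57.67+50.24)/2 × 2 = 107.91
  [6→9]: (50.24+37.62)/2 × 3 = 131.79
  [9→10]: (37.62+33.95)/2 × 1 = 35.785
  Sum = 444.17 µg/mL·h
Tail: C_last/k_e = 33.95/0.105 = 323.333
AUC_0→∞ (intranasal spray) = 444.17 + 323.333 = 767.503 µg/mL·h
F = (AUC_ev/D_ev)/(AUC_iv/D_iv) = (767.503/30)/(831/20) = 25.5834/41.55 = 0.6157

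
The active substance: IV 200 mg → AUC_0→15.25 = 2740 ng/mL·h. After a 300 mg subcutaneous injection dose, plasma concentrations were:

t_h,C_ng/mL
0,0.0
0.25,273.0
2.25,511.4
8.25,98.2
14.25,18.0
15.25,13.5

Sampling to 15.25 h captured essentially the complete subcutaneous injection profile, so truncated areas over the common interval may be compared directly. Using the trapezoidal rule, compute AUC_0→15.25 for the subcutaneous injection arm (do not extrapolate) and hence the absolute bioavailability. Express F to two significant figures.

Trapezoidal AUC_0→15.25 (subcutaneous injection):
  [0→0.25]: (0.0+273.0)/2 × 0.25 = 34.125
  [0.25→2.25]: (273.0+511.4)/2 × 2 = 784.4
  [2.25→8.25]: (511.4+98.2)/2 × 6 = 1828.8
  [8.25→14.25]: (98.2+18.0)/2 × 6 = 348.6
  [14.25→15.25]: (18.0+13.5)/2 × 1 = 15.75
  Sum = 3011.675 ng/mL·h
F = (AUC_ev/D_ev)/(AUC_iv/D_iv) = (3011.675/300)/(2740/200) = 10.0389/13.7 = 0.7328

F = 0.73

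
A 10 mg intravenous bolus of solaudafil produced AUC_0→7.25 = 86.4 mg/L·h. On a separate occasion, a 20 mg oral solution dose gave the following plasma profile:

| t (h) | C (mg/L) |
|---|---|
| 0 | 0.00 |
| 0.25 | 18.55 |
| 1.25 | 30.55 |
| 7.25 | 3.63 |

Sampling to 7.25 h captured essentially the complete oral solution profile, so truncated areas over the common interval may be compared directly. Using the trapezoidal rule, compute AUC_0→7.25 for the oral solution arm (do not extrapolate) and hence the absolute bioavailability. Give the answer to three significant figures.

F = 0.749

Trapezoidal AUC_0→7.25 (oral solution):
  [0→0.25]: (0.00+18.55)/2 × 0.25 = 2.31875
  [0.25→1.25]: (18.55+30.55)/2 × 1 = 24.55
  [1.25→7.25]: (30.55+3.63)/2 × 6 = 102.54
  Sum = 129.40875 mg/L·h
F = (AUC_ev/D_ev)/(AUC_iv/D_iv) = (129.40875/20)/(86.4/10) = 6.4704375/8.64 = 0.7489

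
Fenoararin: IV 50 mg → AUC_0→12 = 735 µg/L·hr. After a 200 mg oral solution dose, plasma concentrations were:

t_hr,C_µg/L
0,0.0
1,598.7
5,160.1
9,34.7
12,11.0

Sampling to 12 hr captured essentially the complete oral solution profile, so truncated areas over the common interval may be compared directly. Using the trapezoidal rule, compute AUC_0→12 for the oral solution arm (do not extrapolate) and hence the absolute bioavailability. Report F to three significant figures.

Trapezoidal AUC_0→12 (oral solution):
  [0→1]: (0.0+598.7)/2 × 1 = 299.35
  [1→5]: (598.7+160.1)/2 × 4 = 1517.6
  [5→9]: (160.1+34.7)/2 × 4 = 389.6
  [9→12]: (34.7+11.0)/2 × 3 = 68.55
  Sum = 2275.1 µg/L·hr
F = (AUC_ev/D_ev)/(AUC_iv/D_iv) = (2275.1/200)/(735/50) = 11.3755/14.7 = 0.7738

F = 0.774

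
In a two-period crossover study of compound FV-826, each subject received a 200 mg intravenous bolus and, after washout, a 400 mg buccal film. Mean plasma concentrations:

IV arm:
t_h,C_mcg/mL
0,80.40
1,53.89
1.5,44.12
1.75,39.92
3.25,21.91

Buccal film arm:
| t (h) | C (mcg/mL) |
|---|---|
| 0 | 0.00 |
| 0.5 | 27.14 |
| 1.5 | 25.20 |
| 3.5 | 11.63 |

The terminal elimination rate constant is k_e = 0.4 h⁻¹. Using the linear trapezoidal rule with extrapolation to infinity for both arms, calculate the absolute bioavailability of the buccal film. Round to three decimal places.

Trapezoidal AUC_0→3.25 (IV):
  [0→1]: (80.40+53.89)/2 × 1 = 67.145
  [1→1.5]: (53.89+44.12)/2 × 0.5 = 24.5025
  [1.5→1.75]: (44.12+39.92)/2 × 0.25 = 10.505
  [1.75→3.25]: (39.92+21.91)/2 × 1.5 = 46.3725
  Sum = 148.525 mcg/mL·h
IV tail: 21.91/0.4 = 54.775; AUC_iv,0→∞ = 148.525 + 54.775 = 203.3 mcg/mL·h
Trapezoidal AUC_0→3.5 (buccal film):
  [0→0.5]: (0.00+27.14)/2 × 0.5 = 6.785
  [0.5→1.5]: (27.14+25.20)/2 × 1 = 26.17
  [1.5→3.5]: (25.20+11.63)/2 × 2 = 36.83
  Sum = 69.785 mcg/mL·h
buccal film tail: 11.63/0.4 = 29.075; AUC_ev,0→∞ = 69.785 + 29.075 = 98.86 mcg/mL·h
F = (AUC_ev/D_ev)/(AUC_iv/D_iv) = (98.86/400)/(203.3/200) = 0.24715/1.0165 = 0.2431

F = 0.243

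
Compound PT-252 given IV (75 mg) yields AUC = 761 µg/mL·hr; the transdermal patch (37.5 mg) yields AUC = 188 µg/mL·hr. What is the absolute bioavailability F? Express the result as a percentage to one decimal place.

F = 49.4%

F = (AUC_ev / D_ev) / (AUC_iv / D_iv)
  = (188/37.5) / (761/75)
  = 5.01333 / 10.1467 = 0.4941
  = 49.41%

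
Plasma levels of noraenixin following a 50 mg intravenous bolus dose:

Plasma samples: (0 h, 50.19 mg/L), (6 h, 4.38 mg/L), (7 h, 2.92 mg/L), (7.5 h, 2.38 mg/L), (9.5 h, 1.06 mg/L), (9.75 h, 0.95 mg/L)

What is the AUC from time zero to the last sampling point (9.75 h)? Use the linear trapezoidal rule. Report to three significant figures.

AUC = 172 mg/L·h

Trapezoidal AUC_0→9.75:
  [0→6]: (50.19+4.38)/2 × 6 = 163.71
  [6→7]: (4.38+2.92)/2 × 1 = 3.65
  [7→7.5]: (2.92+2.38)/2 × 0.5 = 1.325
  [7.5→9.5]: (2.38+1.06)/2 × 2 = 3.44
  [9.5→9.75]: (1.06+0.95)/2 × 0.25 = 0.25125
  Sum = 172.37625 mg/L·h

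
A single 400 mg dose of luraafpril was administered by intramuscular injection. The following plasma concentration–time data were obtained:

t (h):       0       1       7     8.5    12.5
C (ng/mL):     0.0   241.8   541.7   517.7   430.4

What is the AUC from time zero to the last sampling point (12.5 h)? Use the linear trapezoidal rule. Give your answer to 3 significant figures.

Trapezoidal AUC_0→12.5:
  [0→1]: (0.0+241.8)/2 × 1 = 120.9
  [1→7]: (241.8+541.7)/2 × 6 = 2350.5
  [7→8.5]: (541.7+517.7)/2 × 1.5 = 794.55
  [8.5→12.5]: (517.7+430.4)/2 × 4 = 1896.2
  Sum = 5162.15 ng/mL·h

AUC = 5160 ng/mL·h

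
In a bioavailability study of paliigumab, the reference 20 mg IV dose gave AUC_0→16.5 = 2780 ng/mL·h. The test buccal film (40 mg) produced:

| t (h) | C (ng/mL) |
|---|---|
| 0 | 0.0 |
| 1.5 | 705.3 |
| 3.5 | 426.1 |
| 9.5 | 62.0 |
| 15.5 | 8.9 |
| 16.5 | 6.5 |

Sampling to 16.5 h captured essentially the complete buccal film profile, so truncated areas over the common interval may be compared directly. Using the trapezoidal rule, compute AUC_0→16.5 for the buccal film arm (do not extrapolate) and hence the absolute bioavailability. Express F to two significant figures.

F = 0.60

Trapezoidal AUC_0→16.5 (buccal film):
  [0→1.5]: (0.0+705.3)/2 × 1.5 = 528.975
  [1.5→3.5]: (705.3+426.1)/2 × 2 = 1131.4
  [3.5→9.5]: (426.1+62.0)/2 × 6 = 1464.3
  [9.5→15.5]: (62.0+8.9)/2 × 6 = 212.7
  [15.5→16.5]: (8.9+6.5)/2 × 1 = 7.7
  Sum = 3345.075 ng/mL·h
F = (AUC_ev/D_ev)/(AUC_iv/D_iv) = (3345.075/40)/(2780/20) = 83.626875/139 = 0.6016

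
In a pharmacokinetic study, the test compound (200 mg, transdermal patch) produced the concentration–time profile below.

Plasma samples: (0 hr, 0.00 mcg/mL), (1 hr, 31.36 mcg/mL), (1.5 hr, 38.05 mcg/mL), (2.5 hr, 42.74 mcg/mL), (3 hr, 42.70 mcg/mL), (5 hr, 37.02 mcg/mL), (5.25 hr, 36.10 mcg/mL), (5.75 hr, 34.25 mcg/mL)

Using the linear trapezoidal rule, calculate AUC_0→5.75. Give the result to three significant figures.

AUC = 201 mcg/mL·hr

Trapezoidal AUC_0→5.75:
  [0→1]: (0.00+31.36)/2 × 1 = 15.68
  [1→1.5]: (31.36+38.05)/2 × 0.5 = 17.3525
  [1.5→2.5]: (38.05+42.74)/2 × 1 = 40.395
  [2.5→3]: (42.74+42.70)/2 × 0.5 = 21.36
  [3→5]: (42.70+37.02)/2 × 2 = 79.72
  [5→5.25]: (37.02+36.10)/2 × 0.25 = 9.14
  [5.25→5.75]: (36.10+34.25)/2 × 0.5 = 17.5875
  Sum = 201.235 mcg/mL·hr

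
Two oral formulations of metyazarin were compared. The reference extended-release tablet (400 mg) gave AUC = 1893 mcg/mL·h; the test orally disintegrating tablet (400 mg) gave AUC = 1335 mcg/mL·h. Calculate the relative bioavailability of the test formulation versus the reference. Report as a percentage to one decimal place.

F_rel = (AUC_test/D_test) / (AUC_ref/D_ref)
      = (1335/400) / (1893/400)
      = 3.3375 / 4.7325 = 0.7052 = 70.52%

F_rel = 70.5%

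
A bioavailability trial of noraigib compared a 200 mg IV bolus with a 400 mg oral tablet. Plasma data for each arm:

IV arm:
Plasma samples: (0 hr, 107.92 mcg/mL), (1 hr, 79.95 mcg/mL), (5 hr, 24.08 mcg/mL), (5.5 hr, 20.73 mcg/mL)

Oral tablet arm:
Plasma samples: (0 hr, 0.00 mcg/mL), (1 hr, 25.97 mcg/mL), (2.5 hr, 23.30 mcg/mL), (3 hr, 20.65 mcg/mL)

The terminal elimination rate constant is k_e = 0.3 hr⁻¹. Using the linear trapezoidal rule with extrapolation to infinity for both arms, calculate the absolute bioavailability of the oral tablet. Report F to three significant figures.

F = 0.170

Trapezoidal AUC_0→5.5 (IV):
  [0→1]: (107.92+79.95)/2 × 1 = 93.935
  [1→5]: (79.95+24.08)/2 × 4 = 208.06
  [5→5.5]: (24.08+20.73)/2 × 0.5 = 11.2025
  Sum = 313.1975 mcg/mL·hr
IV tail: 20.73/0.3 = 69.100; AUC_iv,0→∞ = 313.1975 + 69.100 = 382.2975 mcg/mL·hr
Trapezoidal AUC_0→3 (oral tablet):
  [0→1]: (0.00+25.97)/2 × 1 = 12.985
  [1→2.5]: (25.97+23.30)/2 × 1.5 = 36.9525
  [2.5→3]: (23.30+20.65)/2 × 0.5 = 10.9875
  Sum = 60.925 mcg/mL·hr
oral tablet tail: 20.65/0.3 = 68.833; AUC_ev,0→∞ = 60.925 + 68.833 = 129.758 mcg/mL·hr
F = (AUC_ev/D_ev)/(AUC_iv/D_iv) = (129.758/400)/(382.2975/200) = 0.324395/1.9114875 = 0.1697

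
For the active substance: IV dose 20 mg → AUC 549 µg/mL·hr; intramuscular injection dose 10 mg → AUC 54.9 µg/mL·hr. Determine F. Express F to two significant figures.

F = 0.20

F = (AUC_ev / D_ev) / (AUC_iv / D_iv)
  = (54.9/10) / (549/20)
  = 5.49 / 27.45 = 0.2000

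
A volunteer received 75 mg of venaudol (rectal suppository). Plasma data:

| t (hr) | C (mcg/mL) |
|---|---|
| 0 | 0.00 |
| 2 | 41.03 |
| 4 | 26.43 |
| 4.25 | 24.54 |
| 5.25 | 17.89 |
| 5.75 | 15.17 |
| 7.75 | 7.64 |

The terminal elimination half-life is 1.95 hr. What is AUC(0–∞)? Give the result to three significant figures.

Trapezoidal AUC_0→7.75:
  [0→2]: (0.00+41.03)/2 × 2 = 41.03
  [2→4]: (41.03+26.43)/2 × 2 = 67.46
  [4→4.25]: (26.43+24.54)/2 × 0.25 = 6.37125
  [4.25→5.25]: (24.54+17.89)/2 × 1 = 21.215
  [5.25→5.75]: (17.89+15.17)/2 × 0.5 = 8.265
  [5.75→7.75]: (15.17+7.64)/2 × 2 = 22.81
  Sum = 167.15125 mcg/mL·hr
k_e = ln2 / t½ = 0.693147 / 1.95 = 0.3555 hr^-1
Extrapolated tail: C_last / k_e = 7.64 / 0.3555 = 21.491
AUC_0→∞ = 167.15125 + 21.491 = 188.64225 mcg/mL·hr

AUC = 189 mcg/mL·hr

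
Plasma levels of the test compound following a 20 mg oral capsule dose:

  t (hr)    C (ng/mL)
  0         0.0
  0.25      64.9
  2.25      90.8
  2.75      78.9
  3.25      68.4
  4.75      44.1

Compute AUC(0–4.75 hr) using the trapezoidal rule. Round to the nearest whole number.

AUC = 327 ng/mL·hr

Trapezoidal AUC_0→4.75:
  [0→0.25]: (0.0+64.9)/2 × 0.25 = 8.1125
  [0.25→2.25]: (64.9+90.8)/2 × 2 = 155.7
  [2.25→2.75]: (90.8+78.9)/2 × 0.5 = 42.425
  [2.75→3.25]: (78.9+68.4)/2 × 0.5 = 36.825
  [3.25→4.75]: (68.4+44.1)/2 × 1.5 = 84.375
  Sum = 327.4375 ng/mL·hr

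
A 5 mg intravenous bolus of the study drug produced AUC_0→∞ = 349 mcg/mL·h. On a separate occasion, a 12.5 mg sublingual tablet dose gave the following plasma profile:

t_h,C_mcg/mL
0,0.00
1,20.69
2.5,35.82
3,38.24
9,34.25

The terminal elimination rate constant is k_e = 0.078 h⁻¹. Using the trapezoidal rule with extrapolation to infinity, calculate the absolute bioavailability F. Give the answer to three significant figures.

F = 0.834

Trapezoidal AUC_0→9 (sublingual tablet):
  [0→1]: (0.00+20.69)/2 × 1 = 10.345
  [1→2.5]: (20.69+35.82)/2 × 1.5 = 42.3825
  [2.5→3]: (35.82+38.24)/2 × 0.5 = 18.515
  [3→9]: (38.24+34.25)/2 × 6 = 217.47
  Sum = 288.7125 mcg/mL·h
Tail: C_last/k_e = 34.25/0.078 = 439.103
AUC_0→∞ (sublingual tablet) = 288.7125 + 439.103 = 727.8155 mcg/mL·h
F = (AUC_ev/D_ev)/(AUC_iv/D_iv) = (727.8155/12.5)/(349/5) = 58.22524/69.8 = 0.8342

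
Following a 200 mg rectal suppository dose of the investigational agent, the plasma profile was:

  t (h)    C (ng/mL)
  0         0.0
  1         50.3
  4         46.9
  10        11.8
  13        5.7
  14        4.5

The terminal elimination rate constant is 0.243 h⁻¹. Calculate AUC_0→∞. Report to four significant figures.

Trapezoidal AUC_0→14:
  [0→1]: (0.0+50.3)/2 × 1 = 25.15
  [1→4]: (50.3+46.9)/2 × 3 = 145.8
  [4→10]: (46.9+11.8)/2 × 6 = 176.1
  [10→13]: (11.8+5.7)/2 × 3 = 26.25
  [13→14]: (5.7+4.5)/2 × 1 = 5.1
  Sum = 378.4 ng/mL·h
Extrapolated tail: C_last / k_e = 4.5 / 0.243 = 18.519
AUC_0→∞ = 378.4 + 18.519 = 396.919 ng/mL·h

AUC = 396.9 ng/mL·h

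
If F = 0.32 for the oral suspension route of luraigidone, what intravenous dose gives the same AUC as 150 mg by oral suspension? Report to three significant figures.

D_iv = 48.0 mg

Systemic exposure from an extravascular dose = F × D_ev, so the equivalent IV dose is F × D_ev.
D_iv = F × D_ev = 0.32 × 150 = 48 mg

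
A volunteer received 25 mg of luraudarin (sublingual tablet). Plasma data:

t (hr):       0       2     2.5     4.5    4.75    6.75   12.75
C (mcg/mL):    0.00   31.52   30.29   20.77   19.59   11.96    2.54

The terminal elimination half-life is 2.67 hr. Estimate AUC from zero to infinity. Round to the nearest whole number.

AUC = 188 mcg/mL·hr

Trapezoidal AUC_0→12.75:
  [0→2]: (0.00+31.52)/2 × 2 = 31.52
  [2→2.5]: (31.52+30.29)/2 × 0.5 = 15.4525
  [2.5→4.5]: (30.29+20.77)/2 × 2 = 51.06
  [4.5→4.75]: (20.77+19.59)/2 × 0.25 = 5.045
  [4.75→6.75]: (19.59+11.96)/2 × 2 = 31.55
  [6.75→12.75]: (11.96+2.54)/2 × 6 = 43.5
  Sum = 178.1275 mcg/mL·hr
k_e = ln2 / t½ = 0.693147 / 2.67 = 0.2596 hr^-1
Extrapolated tail: C_last / k_e = 2.54 / 0.2596 = 9.784
AUC_0→∞ = 178.1275 + 9.784 = 187.9115 mcg/mL·hr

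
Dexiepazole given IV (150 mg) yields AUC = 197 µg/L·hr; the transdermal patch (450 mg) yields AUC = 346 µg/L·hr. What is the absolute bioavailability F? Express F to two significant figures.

F = (AUC_ev / D_ev) / (AUC_iv / D_iv)
  = (346/450) / (197/150)
  = 0.768889 / 1.31333 = 0.5854

F = 0.59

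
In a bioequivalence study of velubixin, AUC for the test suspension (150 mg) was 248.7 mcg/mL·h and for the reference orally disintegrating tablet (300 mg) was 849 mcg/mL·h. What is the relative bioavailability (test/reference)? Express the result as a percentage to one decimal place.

F_rel = (AUC_test/D_test) / (AUC_ref/D_ref)
      = (248.7/150) / (849/300)
      = 1.658 / 2.83 = 0.5859 = 58.59%

F_rel = 58.6%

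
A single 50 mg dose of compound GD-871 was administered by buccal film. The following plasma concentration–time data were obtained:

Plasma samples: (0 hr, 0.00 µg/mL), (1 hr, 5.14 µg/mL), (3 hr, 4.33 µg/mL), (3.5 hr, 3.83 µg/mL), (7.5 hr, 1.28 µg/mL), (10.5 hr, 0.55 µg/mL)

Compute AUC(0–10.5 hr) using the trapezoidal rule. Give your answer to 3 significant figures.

AUC = 27.0 µg/mL·hr

Trapezoidal AUC_0→10.5:
  [0→1]: (0.00+5.14)/2 × 1 = 2.57
  [1→3]: (5.14+4.33)/2 × 2 = 9.47
  [3→3.5]: (4.33+3.83)/2 × 0.5 = 2.04
  [3.5→7.5]: (3.83+1.28)/2 × 4 = 10.22
  [7.5→10.5]: (1.28+0.55)/2 × 3 = 2.745
  Sum = 27.045 µg/mL·hr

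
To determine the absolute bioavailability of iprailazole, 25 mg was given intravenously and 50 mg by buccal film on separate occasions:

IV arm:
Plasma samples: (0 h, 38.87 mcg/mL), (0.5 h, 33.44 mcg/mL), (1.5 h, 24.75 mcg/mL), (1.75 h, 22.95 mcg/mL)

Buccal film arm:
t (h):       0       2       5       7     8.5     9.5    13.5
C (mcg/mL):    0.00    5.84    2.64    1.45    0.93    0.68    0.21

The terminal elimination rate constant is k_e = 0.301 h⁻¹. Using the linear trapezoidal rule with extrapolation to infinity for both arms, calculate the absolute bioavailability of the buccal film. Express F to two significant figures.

Trapezoidal AUC_0→1.75 (IV):
  [0→0.5]: (38.87+33.44)/2 × 0.5 = 18.0775
  [0.5→1.5]: (33.44+24.75)/2 × 1 = 29.095
  [1.5→1.75]: (24.75+22.95)/2 × 0.25 = 5.9625
  Sum = 53.135 mcg/mL·h
IV tail: 22.95/0.301 = 76.246; AUC_iv,0→∞ = 53.135 + 76.246 = 129.381 mcg/mL·h
Trapezoidal AUC_0→13.5 (buccal film):
  [0→2]: (0.00+5.84)/2 × 2 = 5.84
  [2→5]: (5.84+2.64)/2 × 3 = 12.72
  [5→7]: (2.64+1.45)/2 × 2 = 4.09
  [7→8.5]: (1.45+0.93)/2 × 1.5 = 1.785
  [8.5→9.5]: (0.93+0.68)/2 × 1 = 0.805
  [9.5→13.5]: (0.68+0.21)/2 × 4 = 1.78
  Sum = 27.02 mcg/mL·h
buccal film tail: 0.21/0.301 = 0.698; AUC_ev,0→∞ = 27.02 + 0.698 = 27.718 mcg/mL·h
F = (AUC_ev/D_ev)/(AUC_iv/D_iv) = (27.718/50)/(129.381/25) = 0.55436/5.17524 = 0.1071

F = 0.11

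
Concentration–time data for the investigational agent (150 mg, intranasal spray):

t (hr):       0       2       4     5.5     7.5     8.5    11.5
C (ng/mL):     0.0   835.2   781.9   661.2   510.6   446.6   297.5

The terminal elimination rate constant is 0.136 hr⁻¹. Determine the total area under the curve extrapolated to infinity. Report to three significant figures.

AUC = 8490 ng/mL·hr

Trapezoidal AUC_0→11.5:
  [0→2]: (0.0+835.2)/2 × 2 = 835.2
  [2→4]: (835.2+781.9)/2 × 2 = 1617.1
  [4→5.5]: (781.9+661.2)/2 × 1.5 = 1082.325
  [5.5→7.5]: (661.2+510.6)/2 × 2 = 1171.8
  [7.5→8.5]: (510.6+446.6)/2 × 1 = 478.6
  [8.5→11.5]: (446.6+297.5)/2 × 3 = 1116.15
  Sum = 6301.175 ng/mL·hr
Extrapolated tail: C_last / k_e = 297.5 / 0.136 = 2187.500
AUC_0→∞ = 6301.175 + 2187.500 = 8488.675 ng/mL·hr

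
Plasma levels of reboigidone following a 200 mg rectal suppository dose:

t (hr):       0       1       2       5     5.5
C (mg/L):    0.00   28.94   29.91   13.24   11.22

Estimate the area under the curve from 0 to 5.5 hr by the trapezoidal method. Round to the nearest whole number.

Trapezoidal AUC_0→5.5:
  [0→1]: (0.00+28.94)/2 × 1 = 14.47
  [1→2]: (28.94+29.91)/2 × 1 = 29.425
  [2→5]: (29.91+13.24)/2 × 3 = 64.725
  [5→5.5]: (13.24+11.22)/2 × 0.5 = 6.115
  Sum = 114.735 mg/L·hr

AUC = 115 mg/L·hr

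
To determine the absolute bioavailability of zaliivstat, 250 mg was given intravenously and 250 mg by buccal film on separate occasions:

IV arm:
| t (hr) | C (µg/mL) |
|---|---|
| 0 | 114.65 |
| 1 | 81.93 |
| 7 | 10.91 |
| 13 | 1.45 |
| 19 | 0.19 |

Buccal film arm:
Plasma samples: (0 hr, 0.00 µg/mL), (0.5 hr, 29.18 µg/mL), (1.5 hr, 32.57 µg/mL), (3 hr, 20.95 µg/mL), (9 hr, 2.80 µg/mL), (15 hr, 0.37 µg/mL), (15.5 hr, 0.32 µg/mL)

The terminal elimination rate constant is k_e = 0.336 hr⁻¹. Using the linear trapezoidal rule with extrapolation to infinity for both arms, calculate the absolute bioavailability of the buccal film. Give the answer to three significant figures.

F = 0.382

Trapezoidal AUC_0→19 (IV):
  [0→1]: (114.65+81.93)/2 × 1 = 98.29
  [1→7]: (81.93+10.91)/2 × 6 = 278.52
  [7→13]: (10.91+1.45)/2 × 6 = 37.08
  [13→19]: (1.45+0.19)/2 × 6 = 4.92
  Sum = 418.81 µg/mL·hr
IV tail: 0.19/0.336 = 0.565; AUC_iv,0→∞ = 418.81 + 0.565 = 419.375 µg/mL·hr
Trapezoidal AUC_0→15.5 (buccal film):
  [0→0.5]: (0.00+29.18)/2 × 0.5 = 7.295
  [0.5→1.5]: (29.18+32.57)/2 × 1 = 30.875
  [1.5→3]: (32.57+20.95)/2 × 1.5 = 40.14
  [3→9]: (20.95+2.80)/2 × 6 = 71.25
  [9→15]: (2.80+0.37)/2 × 6 = 9.51
  [15→15.5]: (0.37+0.32)/2 × 0.5 = 0.1725
  Sum = 159.2425 µg/mL·hr
buccal film tail: 0.32/0.336 = 0.952; AUC_ev,0→∞ = 159.2425 + 0.952 = 160.1945 µg/mL·hr
F = (AUC_ev/D_ev)/(AUC_iv/D_iv) = (160.1945/250)/(419.375/250) = 0.640778/1.6775 = 0.3820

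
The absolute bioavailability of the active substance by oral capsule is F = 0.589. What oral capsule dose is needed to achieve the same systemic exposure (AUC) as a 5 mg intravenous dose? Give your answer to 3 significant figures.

D_oral = 8.49 mg

For equal systemic exposure: F × D_ev = D_iv
D_ev = D_iv / F = 5 / 0.589 = 8.48896 mg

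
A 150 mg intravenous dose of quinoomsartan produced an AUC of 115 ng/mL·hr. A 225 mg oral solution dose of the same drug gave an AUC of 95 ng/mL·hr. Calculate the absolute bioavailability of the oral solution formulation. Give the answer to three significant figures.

F = 0.551

F = (AUC_ev / D_ev) / (AUC_iv / D_iv)
  = (95/225) / (115/150)
  = 0.422222 / 0.766667 = 0.5507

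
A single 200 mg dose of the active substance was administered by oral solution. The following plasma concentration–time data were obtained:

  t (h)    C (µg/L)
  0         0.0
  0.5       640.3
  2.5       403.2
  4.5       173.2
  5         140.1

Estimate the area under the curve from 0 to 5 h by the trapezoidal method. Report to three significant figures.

Trapezoidal AUC_0→5:
  [0→0.5]: (0.0+640.3)/2 × 0.5 = 160.075
  [0.5→2.5]: (640.3+403.2)/2 × 2 = 1043.5
  [2.5→4.5]: (403.2+173.2)/2 × 2 = 576.4
  [4.5→5]: (173.2+140.1)/2 × 0.5 = 78.325
  Sum = 1858.3 µg/L·h

AUC = 1860 µg/L·h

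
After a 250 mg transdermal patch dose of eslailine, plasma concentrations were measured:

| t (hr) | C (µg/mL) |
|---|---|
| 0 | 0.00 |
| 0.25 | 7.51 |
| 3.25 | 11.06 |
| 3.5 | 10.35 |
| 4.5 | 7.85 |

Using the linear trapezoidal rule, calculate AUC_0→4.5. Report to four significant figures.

AUC = 40.57 µg/mL·hr

Trapezoidal AUC_0→4.5:
  [0→0.25]: (0.00+7.51)/2 × 0.25 = 0.93875
  [0.25→3.25]: (7.51+11.06)/2 × 3 = 27.855
  [3.25→3.5]: (11.06+10.35)/2 × 0.25 = 2.67625
  [3.5→4.5]: (10.35+7.85)/2 × 1 = 9.1
  Sum = 40.57 µg/mL·hr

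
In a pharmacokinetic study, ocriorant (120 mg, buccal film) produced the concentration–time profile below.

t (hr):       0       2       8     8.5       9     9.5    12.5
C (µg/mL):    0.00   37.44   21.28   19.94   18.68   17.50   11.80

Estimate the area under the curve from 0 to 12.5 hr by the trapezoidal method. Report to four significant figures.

Trapezoidal AUC_0→12.5:
  [0→2]: (0.00+37.44)/2 × 2 = 37.44
  [2→8]: (37.44+21.28)/2 × 6 = 176.16
  [8→8.5]: (21.28+19.94)/2 × 0.5 = 10.305
  [8.5→9]: (19.94+18.68)/2 × 0.5 = 9.655
  [9→9.5]: (18.68+17.50)/2 × 0.5 = 9.045
  [9.5→12.5]: (17.50+11.80)/2 × 3 = 43.95
  Sum = 286.555 µg/mL·hr

AUC = 286.6 µg/mL·hr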